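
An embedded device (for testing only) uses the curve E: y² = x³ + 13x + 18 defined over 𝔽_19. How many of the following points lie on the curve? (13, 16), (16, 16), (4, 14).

2

(13, 16): 16² ≡ 9, rhs ≡ 9 → on.
(16, 16): 16² ≡ 9, rhs ≡ 9 → on.
(4, 14): 14² ≡ 6, rhs ≡ 1 → off.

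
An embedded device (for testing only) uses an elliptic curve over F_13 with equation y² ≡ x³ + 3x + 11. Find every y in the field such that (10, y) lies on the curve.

1, 12

x³ + 3x + 11 = 1041 ≡ 1 (mod 13).
Square roots of 1 mod 13: 1 and 12 (since 1² = 1 ≡ 1).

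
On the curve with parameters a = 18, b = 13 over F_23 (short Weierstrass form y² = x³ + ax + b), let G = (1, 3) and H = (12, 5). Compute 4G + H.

(0, 17)

First 4G:
Repeated addition: build up to 4G.
2G: tangent at (1, 3): λ = (3·1² + 18)/(2·3) ≡ 21/6. 6⁻¹ ≡ 4 (mod 23), so λ ≡ 21·4 ≡ 15.
  x = λ² - 1 - 1 = 225 - 2 ≡ 16; y = λ·(1 - 16) - 3 ≡ 2. → (16, 2)
3G: (16, 2) + (1, 3). λ = (3 - 2)/(1 - 16) ≡ 1/8 mod 23. 8⁻¹ ≡ 3 (mod 23) since 8·3 = 24 ≡ 1, so λ ≡ 3.
  x = λ² - 16 - 1 = 9 - 17 ≡ 15; y = λ·(16 - 15) - 2 ≡ 1. → (15, 1)
4G: (15, 1) + (1, 3). λ = (3 - 1)/(1 - 15) ≡ 2/9 mod 23. 9⁻¹ ≡ 18 (mod 23) since 9·18 = 162 ≡ 1, so λ ≡ 13.
  x = λ² - 15 - 1 = 169 - 16 ≡ 15; y = λ·(15 - 15) - 1 ≡ 22. → (15, 22)
4G = (15, 22).
Finally 4G + H:
(15, 22) + (12, 5). λ = (5 - 22)/(12 - 15) ≡ 6/20 mod 23. 20⁻¹ ≡ 15 (mod 23), so λ ≡ 21.
  x = λ² - 15 - 12 = 441 - 27 ≡ 0; y = λ·(15 - 0) - 22 ≡ 17. → (0, 17)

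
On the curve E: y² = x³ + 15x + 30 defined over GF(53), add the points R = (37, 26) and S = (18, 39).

(50, 8)

(37, 26) + (18, 39). λ = (39 - 26)/(18 - 37) ≡ 13/34 mod 53. 34⁻¹ ≡ 39 (mod 53) since 34·39 = 1326 ≡ 1, so λ ≡ 30.
  x = λ² - 37 - 18 = 900 - 55 ≡ 50; y = λ·(37 - 50) - 26 ≡ 8. → (50, 8)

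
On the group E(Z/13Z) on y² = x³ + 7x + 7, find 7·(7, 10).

(12, 8)

Write P = (7, 10).
Double-and-add on 7 = (111)₂. Start with P = (7, 10) for the leading 1-bit.
double: tangent at (7, 10): λ = (3·7² + 7)/(2·10) ≡ 11/7. 7⁻¹ ≡ 2 (mod 13) since 7·2 = 14 ≡ 1, so λ ≡ 11·2 ≡ 9.
  x = λ² - 7 - 7 = 81 - 14 ≡ 2; y = λ·(7 - 2) - 10 ≡ 9. → (2, 9)
add P: (2, 9) + (7, 10). λ = (10 - 9)/(7 - 2) ≡ 1/5 mod 13. 5⁻¹ ≡ 8 (mod 13) since 5·8 = 40 ≡ 1, so λ ≡ 8.
  x = λ² - 2 - 7 = 64 - 9 ≡ 3; y = λ·(2 - 3) - 9 ≡ 9. → (3, 9)
double: tangent at (3, 9): λ = (3·3² + 7)/(2·9) ≡ 8/5. 5⁻¹ ≡ 8 (mod 13), so λ ≡ 8·8 ≡ 12.
  x = λ² - 3 - 3 = 144 - 6 ≡ 8; y = λ·(3 - 8) - 9 ≡ 9. → (8, 9)
add P: (8, 9) + (7, 10). λ = (10 - 9)/(7 - 8) ≡ 1/12 mod 13. 12⁻¹ ≡ 12 (mod 13) since 12·12 = 144 ≡ 1, so λ ≡ 12.
  x = λ² - 8 - 7 = 144 - 15 ≡ 12; y = λ·(8 - 12) - 9 ≡ 8. → (12, 8)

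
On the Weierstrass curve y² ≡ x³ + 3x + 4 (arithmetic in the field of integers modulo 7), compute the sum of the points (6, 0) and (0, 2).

(5, 2)

(6, 0) + (0, 2). λ = (2 - 0)/(0 - 6) ≡ 2/1 mod 7. 1⁻¹ ≡ 1 (mod 7), so λ ≡ 2.
  x = λ² - 6 - 0 = 4 - 6 ≡ 5; y = λ·(6 - 5) - 0 ≡ 2. → (5, 2)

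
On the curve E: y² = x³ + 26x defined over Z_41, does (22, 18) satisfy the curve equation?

y² = 18² ≡ 37; x³ + 26x + 0 = 11220 ≡ 27 (mod 41). 37 ≠ 27.

no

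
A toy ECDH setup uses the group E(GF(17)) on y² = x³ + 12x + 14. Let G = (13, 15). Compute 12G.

(7, 13)

Double-and-add on 12 = (1100)₂. Start with G = (13, 15) for the leading 1-bit.
double: tangent at (13, 15): λ = (3·13² + 12)/(2·15) ≡ 9/13. 13⁻¹ ≡ 4 (mod 17), so λ ≡ 9·4 ≡ 2.
  x = λ² - 13 - 13 = 4 - 26 ≡ 12; y = λ·(13 - 12) - 15 ≡ 4. → (12, 4)
add G: (12, 4) + (13, 15). λ = (15 - 4)/(13 - 12) ≡ 11/1 mod 17. 1⁻¹ ≡ 1 (mod 17), so λ ≡ 11.
  x = λ² - 12 - 13 = 121 - 25 ≡ 11; y = λ·(12 - 11) - 4 ≡ 7. → (11, 7)
double: tangent at (11, 7): λ = (3·11² + 12)/(2·7) ≡ 1/14. 14⁻¹ ≡ 11 (mod 17), so λ ≡ 1·11 ≡ 11.
  x = λ² - 11 - 11 = 121 - 22 ≡ 14; y = λ·(11 - 14) - 7 ≡ 11. → (14, 11)
double: tangent at (14, 11): λ = (3·14² + 12)/(2·11) ≡ 5/5. 5⁻¹ ≡ 7 (mod 17), so λ ≡ 5·7 ≡ 1.
  x = λ² - 14 - 14 = 1 - 28 ≡ 7; y = λ·(14 - 7) - 11 ≡ 13. → (7, 13)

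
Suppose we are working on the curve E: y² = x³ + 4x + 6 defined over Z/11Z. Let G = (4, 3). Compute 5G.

Double-and-add on 5 = (101)₂. Start with G = (4, 3) for the leading 1-bit.
double: tangent at (4, 3): λ = (3·4² + 4)/(2·3) ≡ 8/6. 6⁻¹ ≡ 2 (mod 11) since 6·2 = 12 ≡ 1, so λ ≡ 8·2 ≡ 5.
  x = λ² - 4 - 4 = 25 - 8 ≡ 6; y = λ·(4 - 6) - 3 ≡ 9. → (6, 9)
double: tangent at (6, 9): λ = (3·6² + 4)/(2·9) ≡ 2/7. 7⁻¹ ≡ 8 (mod 11) since 7·8 = 56 ≡ 1, so λ ≡ 2·8 ≡ 5.
  x = λ² - 6 - 6 = 25 - 12 ≡ 2; y = λ·(6 - 2) - 9 ≡ 0. → (2, 0)
add G: (2, 0) + (4, 3). λ = (3 - 0)/(4 - 2) ≡ 3/2 mod 11. 2⁻¹ ≡ 6 (mod 11) since 2·6 = 12 ≡ 1, so λ ≡ 7.
  x = λ² - 2 - 4 = 49 - 6 ≡ 10; y = λ·(2 - 10) - 0 ≡ 10. → (10, 10)

(10, 10)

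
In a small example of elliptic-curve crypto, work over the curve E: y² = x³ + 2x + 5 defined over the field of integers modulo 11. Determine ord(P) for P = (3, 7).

2P: tangent at (3, 7): λ = (3·3² + 2)/(2·7) ≡ 7/3. 3⁻¹ ≡ 4 (mod 11), so λ ≡ 7·4 ≡ 6.
  x = λ² - 3 - 3 = 36 - 6 ≡ 8; y = λ·(3 - 8) - 7 ≡ 7. → (8, 7)
3P: (8, 7) + (3, 7). λ = (7 - 7)/(3 - 8) ≡ 0/6 mod 11. 6⁻¹ ≡ 2 (mod 11) since 6·2 = 12 ≡ 1, so λ ≡ 0.
  x = λ² - 8 - 3 = 0 - 11 ≡ 0; y = λ·(8 - 0) - 7 ≡ 4. → (0, 4)
4P: (0, 4) + (3, 7). λ = (7 - 4)/(3 - 0) ≡ 3/3 mod 11. 3⁻¹ ≡ 4 (mod 11), so λ ≡ 1.
  x = λ² - 0 - 3 = 1 - 3 ≡ 9; y = λ·(0 - 9) - 4 ≡ 9. → (9, 9)
5P: (9, 9) + (3, 7). λ = (7 - 9)/(3 - 9) ≡ 9/5 mod 11. 5⁻¹ ≡ 9 (mod 11), so λ ≡ 4.
  x = λ² - 9 - 3 = 16 - 12 ≡ 4; y = λ·(9 - 4) - 9 ≡ 0. → (4, 0)
6P: (4, 0) + (3, 7). λ = (7 - 0)/(3 - 4) ≡ 7/10 mod 11. 10⁻¹ ≡ 10 (mod 11), so λ ≡ 4.
  x = λ² - 4 - 3 = 16 - 7 ≡ 9; y = λ·(4 - 9) - 0 ≡ 2. → (9, 2)
7P: (9, 2) + (3, 7). λ = (7 - 2)/(3 - 9) ≡ 5/5 mod 11. 5⁻¹ ≡ 9 (mod 11) since 5·9 = 45 ≡ 1, so λ ≡ 1.
  x = λ² - 9 - 3 = 1 - 12 ≡ 0; y = λ·(9 - 0) - 2 ≡ 7. → (0, 7)
8P: (0, 7) + (3, 7). λ = (7 - 7)/(3 - 0) ≡ 0/3 mod 11. 3⁻¹ ≡ 4 (mod 11), so λ ≡ 0.
  x = λ² - 0 - 3 = 0 - 3 ≡ 8; y = λ·(0 - 8) - 7 ≡ 4. → (8, 4)
9P: (8, 4) + (3, 7). λ = (7 - 4)/(3 - 8) ≡ 3/6 mod 11. 6⁻¹ ≡ 2 (mod 11), so λ ≡ 6.
  x = λ² - 8 - 3 = 36 - 11 ≡ 3; y = λ·(8 - 3) - 4 ≡ 4. → (3, 4)
10P: (3, 4) + (3, 7): same x and y₁ ≡ -y₂, so the sum is ∞.
10P = ∞, so the order is 10.

10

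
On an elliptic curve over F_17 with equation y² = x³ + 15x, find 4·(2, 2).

Write P = (2, 2).
Double-and-add on 4 = (100)₂. Start with P = (2, 2) for the leading 1-bit.
double: tangent at (2, 2): λ = (3·2² + 15)/(2·2) ≡ 10/4. 4⁻¹ ≡ 13 (mod 17), so λ ≡ 10·13 ≡ 11.
  x = λ² - 2 - 2 = 121 - 4 ≡ 15; y = λ·(2 - 15) - 2 ≡ 8. → (15, 8)
double: tangent at (15, 8): λ = (3·15² + 15)/(2·8) ≡ 10/16. 16⁻¹ ≡ 16 (mod 17) since 16·16 = 256 ≡ 1, so λ ≡ 10·16 ≡ 7.
  x = λ² - 15 - 15 = 49 - 30 ≡ 2; y = λ·(15 - 2) - 8 ≡ 15. → (2, 15)

(2, 15)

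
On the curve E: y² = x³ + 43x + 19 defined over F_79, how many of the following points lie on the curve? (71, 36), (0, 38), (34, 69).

2

(71, 36): 36² ≡ 32, rhs ≡ 32 → on.
(0, 38): 38² ≡ 22, rhs ≡ 19 → off.
(34, 69): 69² ≡ 21, rhs ≡ 21 → on.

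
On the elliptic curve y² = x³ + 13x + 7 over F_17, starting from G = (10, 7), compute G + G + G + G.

(10, 7)

Double-and-add on 4 = (100)₂. Start with G = (10, 7) for the leading 1-bit.
double: tangent at (10, 7): λ = (3·10² + 13)/(2·7) ≡ 7/14. 14⁻¹ ≡ 11 (mod 17), so λ ≡ 7·11 ≡ 9.
  x = λ² - 10 - 10 = 81 - 20 ≡ 10; y = λ·(10 - 10) - 7 ≡ 10. → (10, 10)
double: tangent at (10, 10): λ = (3·10² + 13)/(2·10) ≡ 7/3. 3⁻¹ ≡ 6 (mod 17), so λ ≡ 7·6 ≡ 8.
  x = λ² - 10 - 10 = 64 - 20 ≡ 10; y = λ·(10 - 10) - 10 ≡ 7. → (10, 7)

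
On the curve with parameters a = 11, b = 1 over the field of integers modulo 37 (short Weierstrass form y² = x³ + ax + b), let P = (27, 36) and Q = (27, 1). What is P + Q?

O

The two points share x = 27 and their y-coordinates satisfy 36 + 1 ≡ 0 (mod 37), so they are inverses. Their sum is 𝒪.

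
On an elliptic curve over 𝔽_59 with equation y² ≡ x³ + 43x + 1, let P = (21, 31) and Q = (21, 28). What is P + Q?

The two points share x = 21 and their y-coordinates satisfy 31 + 28 ≡ 0 (mod 59), so they are inverses. Their sum is ∞.

O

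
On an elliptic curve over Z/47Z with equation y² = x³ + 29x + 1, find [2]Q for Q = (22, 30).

(37, 11)

tangent at (22, 30): λ = (3·22² + 29)/(2·30) ≡ 24/13. 13⁻¹ ≡ 29 (mod 47) since 13·29 = 377 ≡ 1, so λ ≡ 24·29 ≡ 38.
  x = λ² - 22 - 22 = 1444 - 44 ≡ 37; y = λ·(22 - 37) - 30 ≡ 11. → (37, 11)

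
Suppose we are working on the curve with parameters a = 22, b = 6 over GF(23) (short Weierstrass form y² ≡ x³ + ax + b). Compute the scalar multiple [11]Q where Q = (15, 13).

(21, 0)

Double-and-add on 11 = (1011)₂. Start with Q = (15, 13) for the leading 1-bit.
double: tangent at (15, 13): λ = (3·15² + 22)/(2·13) ≡ 7/3. 3⁻¹ ≡ 8 (mod 23) since 3·8 = 24 ≡ 1, so λ ≡ 7·8 ≡ 10.
  x = λ² - 15 - 15 = 100 - 30 ≡ 1; y = λ·(15 - 1) - 13 ≡ 12. → (1, 12)
double: tangent at (1, 12): λ = (3·1² + 22)/(2·12) ≡ 2/1. 1⁻¹ ≡ 1 (mod 23), so λ ≡ 2·1 ≡ 2.
  x = λ² - 1 - 1 = 4 - 2 ≡ 2; y = λ·(1 - 2) - 12 ≡ 9. → (2, 9)
add Q: (2, 9) + (15, 13). λ = (13 - 9)/(15 - 2) ≡ 4/13 mod 23. 13⁻¹ ≡ 16 (mod 23) since 13·16 = 208 ≡ 1, so λ ≡ 18.
  x = λ² - 2 - 15 = 324 - 17 ≡ 8; y = λ·(2 - 8) - 9 ≡ 21. → (8, 21)
double: tangent at (8, 21): λ = (3·8² + 22)/(2·21) ≡ 7/19. 19⁻¹ ≡ 17 (mod 23) since 19·17 = 323 ≡ 1, so λ ≡ 7·17 ≡ 4.
  x = λ² - 8 - 8 = 16 - 16 ≡ 0; y = λ·(8 - 0) - 21 ≡ 11. → (0, 11)
add Q: (0, 11) + (15, 13). λ = (13 - 11)/(15 - 0) ≡ 2/15 mod 23. 15⁻¹ ≡ 20 (mod 23), so λ ≡ 17.
  x = λ² - 0 - 15 = 289 - 15 ≡ 21; y = λ·(0 - 21) - 11 ≡ 0. → (21, 0)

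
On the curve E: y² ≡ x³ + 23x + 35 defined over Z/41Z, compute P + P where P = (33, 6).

tangent at (33, 6): λ = (3·33² + 23)/(2·6) ≡ 10/12. 12⁻¹ ≡ 24 (mod 41), so λ ≡ 10·24 ≡ 35.
  x = λ² - 33 - 33 = 1225 - 66 ≡ 11; y = λ·(33 - 11) - 6 ≡ 26. → (11, 26)

(11, 26)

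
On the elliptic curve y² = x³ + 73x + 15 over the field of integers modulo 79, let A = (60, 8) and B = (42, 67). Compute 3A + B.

(11, 75)

First 3A:
Repeated addition: build up to 3A.
2A: tangent at (60, 8): λ = (3·60² + 73)/(2·8) ≡ 50/16. 16⁻¹ ≡ 5 (mod 79) since 16·5 = 80 ≡ 1, so λ ≡ 50·5 ≡ 13.
  x = λ² - 60 - 60 = 169 - 120 ≡ 49; y = λ·(60 - 49) - 8 ≡ 56. → (49, 56)
3A: (49, 56) + (60, 8). λ = (8 - 56)/(60 - 49) ≡ 31/11 mod 79. 11⁻¹ ≡ 36 (mod 79), so λ ≡ 10.
  x = λ² - 49 - 60 = 100 - 109 ≡ 70; y = λ·(49 - 70) - 56 ≡ 50. → (70, 50)
3A = (70, 50).
Finally 3A + B:
(70, 50) + (42, 67). λ = (67 - 50)/(42 - 70) ≡ 17/51 mod 79. 51⁻¹ ≡ 31 (mod 79), so λ ≡ 53.
  x = λ² - 70 - 42 = 2809 - 112 ≡ 11; y = λ·(70 - 11) - 50 ≡ 75. → (11, 75)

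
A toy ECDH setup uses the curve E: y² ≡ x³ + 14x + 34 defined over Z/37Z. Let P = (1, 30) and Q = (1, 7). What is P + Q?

The two points share x = 1 and their y-coordinates satisfy 30 + 7 ≡ 0 (mod 37), so they are inverses. Their sum is 𝒪.

O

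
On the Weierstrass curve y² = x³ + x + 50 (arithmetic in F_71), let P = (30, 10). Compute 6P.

Double-and-add on 6 = (110)₂. Start with P = (30, 10) for the leading 1-bit.
double: tangent at (30, 10): λ = (3·30² + 1)/(2·10) ≡ 3/20. 20⁻¹ ≡ 32 (mod 71), so λ ≡ 3·32 ≡ 25.
  x = λ² - 30 - 30 = 625 - 60 ≡ 68; y = λ·(30 - 68) - 10 ≡ 34. → (68, 34)
add P: (68, 34) + (30, 10). λ = (10 - 34)/(30 - 68) ≡ 47/33 mod 71. 33⁻¹ ≡ 28 (mod 71) since 33·28 = 924 ≡ 1, so λ ≡ 38.
  x = λ² - 68 - 30 = 1444 - 98 ≡ 68; y = λ·(68 - 68) - 34 ≡ 37. → (68, 37)
double: tangent at (68, 37): λ = (3·68² + 1)/(2·37) ≡ 28/3. 3⁻¹ ≡ 24 (mod 71), so λ ≡ 28·24 ≡ 33.
  x = λ² - 68 - 68 = 1089 - 136 ≡ 30; y = λ·(68 - 30) - 37 ≡ 10. → (30, 10)

(30, 10)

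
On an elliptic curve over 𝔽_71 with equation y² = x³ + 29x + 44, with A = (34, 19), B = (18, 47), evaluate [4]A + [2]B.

(68, 1)

First 4A:
Double-and-add on 4 = (100)₂. Start with A = (34, 19) for the leading 1-bit.
double: tangent at (34, 19): λ = (3·34² + 29)/(2·19) ≡ 18/38. 38⁻¹ ≡ 43 (mod 71) since 38·43 = 1634 ≡ 1, so λ ≡ 18·43 ≡ 64.
  x = λ² - 34 - 34 = 4096 - 68 ≡ 52; y = λ·(34 - 52) - 19 ≡ 36. → (52, 36)
double: tangent at (52, 36): λ = (3·52² + 29)/(2·36) ≡ 47/1. 1⁻¹ ≡ 1 (mod 71), so λ ≡ 47·1 ≡ 47.
  x = λ² - 52 - 52 = 2209 - 104 ≡ 46; y = λ·(52 - 46) - 36 ≡ 33. → (46, 33)
4A = (46, 33).
Next 2B:
Repeated addition: build up to 2B.
2B: tangent at (18, 47): λ = (3·18² + 29)/(2·47) ≡ 7/23. 23⁻¹ ≡ 34 (mod 71) since 23·34 = 782 ≡ 1, so λ ≡ 7·34 ≡ 25.
  x = λ² - 18 - 18 = 625 - 36 ≡ 21; y = λ·(18 - 21) - 47 ≡ 20. → (21, 20)
2B = (21, 20).
Finally 4A + 2B:
(46, 33) + (21, 20). λ = (20 - 33)/(21 - 46) ≡ 58/46 mod 71. 46⁻¹ ≡ 17 (mod 71), so λ ≡ 63.
  x = λ² - 46 - 21 = 3969 - 67 ≡ 68; y = λ·(46 - 68) - 33 ≡ 1. → (68, 1)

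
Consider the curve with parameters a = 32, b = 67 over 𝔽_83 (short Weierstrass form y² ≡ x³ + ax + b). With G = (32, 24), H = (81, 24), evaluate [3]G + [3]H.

First 3G:
Repeated addition: build up to 3G.
2G: tangent at (32, 24): λ = (3·32² + 32)/(2·24) ≡ 33/48. 48⁻¹ ≡ 64 (mod 83), so λ ≡ 33·64 ≡ 37.
  x = λ² - 32 - 32 = 1369 - 64 ≡ 60; y = λ·(32 - 60) - 24 ≡ 19. → (60, 19)
3G: (60, 19) + (32, 24). λ = (24 - 19)/(32 - 60) ≡ 5/55 mod 83. 55⁻¹ ≡ 80 (mod 83), so λ ≡ 68.
  x = λ² - 60 - 32 = 4624 - 92 ≡ 50; y = λ·(60 - 50) - 19 ≡ 80. → (50, 80)
3G = (50, 80).
Next 3H:
Repeated addition: build up to 3H.
2H: tangent at (81, 24): λ = (3·81² + 32)/(2·24) ≡ 44/48. 48⁻¹ ≡ 64 (mod 83), so λ ≡ 44·64 ≡ 77.
  x = λ² - 81 - 81 = 5929 - 162 ≡ 40; y = λ·(81 - 40) - 24 ≡ 62. → (40, 62)
3H: (40, 62) + (81, 24). λ = (24 - 62)/(81 - 40) ≡ 45/41 mod 83. 41⁻¹ ≡ 81 (mod 83), so λ ≡ 76.
  x = λ² - 40 - 81 = 5776 - 121 ≡ 11; y = λ·(40 - 11) - 62 ≡ 67. → (11, 67)
3H = (11, 67).
Finally 3G + 3H:
(50, 80) + (11, 67). λ = (67 - 80)/(11 - 50) ≡ 70/44 mod 83. 44⁻¹ ≡ 17 (mod 83), so λ ≡ 28.
  x = λ² - 50 - 11 = 784 - 61 ≡ 59; y = λ·(50 - 59) - 80 ≡ 0. → (59, 0)

(59, 0)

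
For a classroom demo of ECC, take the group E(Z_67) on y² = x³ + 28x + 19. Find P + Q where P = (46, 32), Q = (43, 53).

(46, 32) + (43, 53). λ = (53 - 32)/(43 - 46) ≡ 21/64 mod 67. 64⁻¹ ≡ 22 (mod 67), so λ ≡ 60.
  x = λ² - 46 - 43 = 3600 - 89 ≡ 27; y = λ·(46 - 27) - 32 ≡ 36. → (27, 36)

(27, 36)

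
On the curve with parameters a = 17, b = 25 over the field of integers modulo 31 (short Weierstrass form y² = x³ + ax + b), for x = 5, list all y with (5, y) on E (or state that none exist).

x³ + 17x + 25 = 235 ≡ 18 (mod 31).
Square roots of 18 mod 31: 7 and 24 (since 7² = 49 ≡ 18).

7, 24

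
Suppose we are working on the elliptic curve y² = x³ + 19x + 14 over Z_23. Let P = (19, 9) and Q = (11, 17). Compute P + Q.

(17, 12)

(19, 9) + (11, 17). λ = (17 - 9)/(11 - 19) ≡ 8/15 mod 23. 15⁻¹ ≡ 20 (mod 23) since 15·20 = 300 ≡ 1, so λ ≡ 22.
  x = λ² - 19 - 11 = 484 - 30 ≡ 17; y = λ·(19 - 17) - 9 ≡ 12. → (17, 12)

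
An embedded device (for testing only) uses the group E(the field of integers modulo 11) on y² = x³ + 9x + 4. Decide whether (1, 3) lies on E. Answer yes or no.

no

y² = 3² ≡ 9; x³ + 9x + 4 = 14 ≡ 3 (mod 11). 9 ≠ 3.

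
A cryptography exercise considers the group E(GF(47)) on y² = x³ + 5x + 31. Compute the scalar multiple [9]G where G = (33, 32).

Repeated addition: build up to 9G.
2G: tangent at (33, 32): λ = (3·33² + 5)/(2·32) ≡ 29/17. 17⁻¹ ≡ 36 (mod 47), so λ ≡ 29·36 ≡ 10.
  x = λ² - 33 - 33 = 100 - 66 ≡ 34; y = λ·(33 - 34) - 32 ≡ 5. → (34, 5)
3G: (34, 5) + (33, 32). λ = (32 - 5)/(33 - 34) ≡ 27/46 mod 47. 46⁻¹ ≡ 46 (mod 47), so λ ≡ 20.
  x = λ² - 34 - 33 = 400 - 67 ≡ 4; y = λ·(34 - 4) - 5 ≡ 31. → (4, 31)
4G: (4, 31) + (33, 32). λ = (32 - 31)/(33 - 4) ≡ 1/29 mod 47. 29⁻¹ ≡ 13 (mod 47), so λ ≡ 13.
  x = λ² - 4 - 33 = 169 - 37 ≡ 38; y = λ·(4 - 38) - 31 ≡ 44. → (38, 44)
5G: (38, 44) + (33, 32). λ = (32 - 44)/(33 - 38) ≡ 35/42 mod 47. 42⁻¹ ≡ 28 (mod 47), so λ ≡ 40.
  x = λ² - 38 - 33 = 1600 - 71 ≡ 25; y = λ·(38 - 25) - 44 ≡ 6. → (25, 6)
6G: (25, 6) + (33, 32). λ = (32 - 6)/(33 - 25) ≡ 26/8 mod 47. 8⁻¹ ≡ 6 (mod 47), so λ ≡ 15.
  x = λ² - 25 - 33 = 225 - 58 ≡ 26; y = λ·(25 - 26) - 6 ≡ 26. → (26, 26)
7G: (26, 26) + (33, 32). λ = (32 - 26)/(33 - 26) ≡ 6/7 mod 47. 7⁻¹ ≡ 27 (mod 47), so λ ≡ 21.
  x = λ² - 26 - 33 = 441 - 59 ≡ 6; y = λ·(26 - 6) - 26 ≡ 18. → (6, 18)
8G: (6, 18) + (33, 32). λ = (32 - 18)/(33 - 6) ≡ 14/27 mod 47. 27⁻¹ ≡ 7 (mod 47), so λ ≡ 4.
  x = λ² - 6 - 33 = 16 - 39 ≡ 24; y = λ·(6 - 24) - 18 ≡ 4. → (24, 4)
9G: (24, 4) + (33, 32). λ = (32 - 4)/(33 - 24) ≡ 28/9 mod 47. 9⁻¹ ≡ 21 (mod 47) since 9·21 = 189 ≡ 1, so λ ≡ 24.
  x = λ² - 24 - 33 = 576 - 57 ≡ 2; y = λ·(24 - 2) - 4 ≡ 7. → (2, 7)

(2, 7)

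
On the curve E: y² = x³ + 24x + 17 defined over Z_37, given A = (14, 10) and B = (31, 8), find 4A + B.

First 4A:
Double-and-add on 4 = (100)₂. Start with A = (14, 10) for the leading 1-bit.
double: tangent at (14, 10): λ = (3·14² + 24)/(2·10) ≡ 20/20. 20⁻¹ ≡ 13 (mod 37) since 20·13 = 260 ≡ 1, so λ ≡ 20·13 ≡ 1.
  x = λ² - 14 - 14 = 1 - 28 ≡ 10; y = λ·(14 - 10) - 10 ≡ 31. → (10, 31)
double: tangent at (10, 31): λ = (3·10² + 24)/(2·31) ≡ 28/25. 25⁻¹ ≡ 3 (mod 37), so λ ≡ 28·3 ≡ 10.
  x = λ² - 10 - 10 = 100 - 20 ≡ 6; y = λ·(10 - 6) - 31 ≡ 9. → (6, 9)
4A = (6, 9).
Finally 4A + B:
(6, 9) + (31, 8). λ = (8 - 9)/(31 - 6) ≡ 36/25 mod 37. 25⁻¹ ≡ 3 (mod 37), so λ ≡ 34.
  x = λ² - 6 - 31 = 1156 - 37 ≡ 9; y = λ·(6 - 9) - 9 ≡ 0. → (9, 0)

(9, 0)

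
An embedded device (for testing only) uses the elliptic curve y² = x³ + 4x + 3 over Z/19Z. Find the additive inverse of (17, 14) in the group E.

(17, 5)

-(17, 14) = (17, -14 mod 19) = (17, 5).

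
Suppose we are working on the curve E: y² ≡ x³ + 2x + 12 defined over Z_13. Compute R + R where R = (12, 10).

(11, 0)

tangent at (12, 10): λ = (3·12² + 2)/(2·10) ≡ 5/7. 7⁻¹ ≡ 2 (mod 13) since 7·2 = 14 ≡ 1, so λ ≡ 5·2 ≡ 10.
  x = λ² - 12 - 12 = 100 - 24 ≡ 11; y = λ·(12 - 11) - 10 ≡ 0. → (11, 0)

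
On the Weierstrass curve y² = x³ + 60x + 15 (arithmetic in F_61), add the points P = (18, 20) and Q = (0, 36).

(34, 1)

(18, 20) + (0, 36). λ = (36 - 20)/(0 - 18) ≡ 16/43 mod 61. 43⁻¹ ≡ 44 (mod 61), so λ ≡ 33.
  x = λ² - 18 - 0 = 1089 - 18 ≡ 34; y = λ·(18 - 34) - 20 ≡ 1. → (34, 1)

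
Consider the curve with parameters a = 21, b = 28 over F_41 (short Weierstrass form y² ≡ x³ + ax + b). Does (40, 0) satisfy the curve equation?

no

y² = 0² ≡ 0; x³ + 21x + 28 = 64868 ≡ 6 (mod 41). 0 ≠ 6.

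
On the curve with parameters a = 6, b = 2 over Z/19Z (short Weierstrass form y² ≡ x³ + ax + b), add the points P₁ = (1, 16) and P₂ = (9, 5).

(1, 16) + (9, 5). λ = (5 - 16)/(9 - 1) ≡ 8/8 mod 19. 8⁻¹ ≡ 12 (mod 19), so λ ≡ 1.
  x = λ² - 1 - 9 = 1 - 10 ≡ 10; y = λ·(1 - 10) - 16 ≡ 13. → (10, 13)

(10, 13)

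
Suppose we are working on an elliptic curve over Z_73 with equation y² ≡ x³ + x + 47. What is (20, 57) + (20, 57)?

(30, 40)

tangent at (20, 57): λ = (3·20² + 1)/(2·57) ≡ 33/41. 41⁻¹ ≡ 57 (mod 73), so λ ≡ 33·57 ≡ 56.
  x = λ² - 20 - 20 = 3136 - 40 ≡ 30; y = λ·(20 - 30) - 57 ≡ 40. → (30, 40)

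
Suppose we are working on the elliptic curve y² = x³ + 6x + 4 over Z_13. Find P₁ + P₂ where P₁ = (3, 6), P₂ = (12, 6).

(3, 6) + (12, 6). λ = (6 - 6)/(12 - 3) ≡ 0/9 mod 13. 9⁻¹ ≡ 3 (mod 13) since 9·3 = 27 ≡ 1, so λ ≡ 0.
  x = λ² - 3 - 12 = 0 - 15 ≡ 11; y = λ·(3 - 11) - 6 ≡ 7. → (11, 7)

(11, 7)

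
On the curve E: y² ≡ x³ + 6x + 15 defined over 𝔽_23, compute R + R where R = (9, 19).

tangent at (9, 19): λ = (3·9² + 6)/(2·19) ≡ 19/15. 15⁻¹ ≡ 20 (mod 23), so λ ≡ 19·20 ≡ 12.
  x = λ² - 9 - 9 = 144 - 18 ≡ 11; y = λ·(9 - 11) - 19 ≡ 3. → (11, 3)

(11, 3)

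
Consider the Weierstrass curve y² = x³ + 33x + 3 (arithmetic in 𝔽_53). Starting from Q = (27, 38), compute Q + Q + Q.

(11, 52)

Repeated addition: build up to 3Q.
2Q: tangent at (27, 38): λ = (3·27² + 33)/(2·38) ≡ 47/23. 23⁻¹ ≡ 30 (mod 53), so λ ≡ 47·30 ≡ 32.
  x = λ² - 27 - 27 = 1024 - 54 ≡ 16; y = λ·(27 - 16) - 38 ≡ 49. → (16, 49)
3Q: (16, 49) + (27, 38). λ = (38 - 49)/(27 - 16) ≡ 42/11 mod 53. 11⁻¹ ≡ 29 (mod 53), so λ ≡ 52.
  x = λ² - 16 - 27 = 2704 - 43 ≡ 11; y = λ·(16 - 11) - 49 ≡ 52. → (11, 52)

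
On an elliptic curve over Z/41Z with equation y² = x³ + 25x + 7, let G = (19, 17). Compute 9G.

Double-and-add on 9 = (1001)₂. Start with G = (19, 17) for the leading 1-bit.
double: tangent at (19, 17): λ = (3·19² + 25)/(2·17) ≡ 1/34. 34⁻¹ ≡ 35 (mod 41), so λ ≡ 1·35 ≡ 35.
  x = λ² - 19 - 19 = 1225 - 38 ≡ 39; y = λ·(19 - 39) - 17 ≡ 21. → (39, 21)
double: tangent at (39, 21): λ = (3·39² + 25)/(2·21) ≡ 37/1. 1⁻¹ ≡ 1 (mod 41), so λ ≡ 37·1 ≡ 37.
  x = λ² - 39 - 39 = 1369 - 78 ≡ 20; y = λ·(39 - 20) - 21 ≡ 26. → (20, 26)
double: tangent at (20, 26): λ = (3·20² + 25)/(2·26) ≡ 36/11. 11⁻¹ ≡ 15 (mod 41) since 11·15 = 165 ≡ 1, so λ ≡ 36·15 ≡ 7.
  x = λ² - 20 - 20 = 49 - 40 ≡ 9; y = λ·(20 - 9) - 26 ≡ 10. → (9, 10)
add G: (9, 10) + (19, 17). λ = (17 - 10)/(19 - 9) ≡ 7/10 mod 41. 10⁻¹ ≡ 37 (mod 41), so λ ≡ 13.
  x = λ² - 9 - 19 = 169 - 28 ≡ 18; y = λ·(9 - 18) - 10 ≡ 37. → (18, 37)

(18, 37)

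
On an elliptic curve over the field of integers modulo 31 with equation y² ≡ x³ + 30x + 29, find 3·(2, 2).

(2, 29)

Write G = (2, 2).
Repeated addition: build up to 3G.
2G: tangent at (2, 2): λ = (3·2² + 30)/(2·2) ≡ 11/4. 4⁻¹ ≡ 8 (mod 31), so λ ≡ 11·8 ≡ 26.
  x = λ² - 2 - 2 = 676 - 4 ≡ 21; y = λ·(2 - 21) - 2 ≡ 0. → (21, 0)
3G: (21, 0) + (2, 2). λ = (2 - 0)/(2 - 21) ≡ 2/12 mod 31. 12⁻¹ ≡ 13 (mod 31) since 12·13 = 156 ≡ 1, so λ ≡ 26.
  x = λ² - 21 - 2 = 676 - 23 ≡ 2; y = λ·(21 - 2) - 0 ≡ 29. → (2, 29)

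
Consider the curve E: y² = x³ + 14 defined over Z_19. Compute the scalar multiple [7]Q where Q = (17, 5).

Repeated addition: build up to 7Q.
2Q: tangent at (17, 5): λ = (3·17² + 0)/(2·5) ≡ 12/10. 10⁻¹ ≡ 2 (mod 19), so λ ≡ 12·2 ≡ 5.
  x = λ² - 17 - 17 = 25 - 34 ≡ 10; y = λ·(17 - 10) - 5 ≡ 11. → (10, 11)
3Q: (10, 11) + (17, 5). λ = (5 - 11)/(17 - 10) ≡ 13/7 mod 19. 7⁻¹ ≡ 11 (mod 19), so λ ≡ 10.
  x = λ² - 10 - 17 = 100 - 27 ≡ 16; y = λ·(10 - 16) - 11 ≡ 5. → (16, 5)
4Q: (16, 5) + (17, 5). λ = (5 - 5)/(17 - 16) ≡ 0/1 mod 19. 1⁻¹ ≡ 1 (mod 19), so λ ≡ 0.
  x = λ² - 16 - 17 = 0 - 33 ≡ 5; y = λ·(16 - 5) - 5 ≡ 14. → (5, 14)
5Q: (5, 14) + (17, 5). λ = (5 - 14)/(17 - 5) ≡ 10/12 mod 19. 12⁻¹ ≡ 8 (mod 19), so λ ≡ 4.
  x = λ² - 5 - 17 = 16 - 22 ≡ 13; y = λ·(5 - 13) - 14 ≡ 11. → (13, 11)
6Q: (13, 11) + (17, 5). λ = (5 - 11)/(17 - 13) ≡ 13/4 mod 19. 4⁻¹ ≡ 5 (mod 19) since 4·5 = 20 ≡ 1, so λ ≡ 8.
  x = λ² - 13 - 17 = 64 - 30 ≡ 15; y = λ·(13 - 15) - 11 ≡ 11. → (15, 11)
7Q: (15, 11) + (17, 5). λ = (5 - 11)/(17 - 15) ≡ 13/2 mod 19. 2⁻¹ ≡ 10 (mod 19), so λ ≡ 16.
  x = λ² - 15 - 17 = 256 - 32 ≡ 15; y = λ·(15 - 15) - 11 ≡ 8. → (15, 8)

(15, 8)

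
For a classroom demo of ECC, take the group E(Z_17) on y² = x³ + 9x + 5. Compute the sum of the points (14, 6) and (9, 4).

(14, 6) + (9, 4). λ = (4 - 6)/(9 - 14) ≡ 15/12 mod 17. 12⁻¹ ≡ 10 (mod 17), so λ ≡ 14.
  x = λ² - 14 - 9 = 196 - 23 ≡ 3; y = λ·(14 - 3) - 6 ≡ 12. → (3, 12)

(3, 12)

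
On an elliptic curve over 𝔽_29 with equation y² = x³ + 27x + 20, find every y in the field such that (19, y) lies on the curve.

x³ + 27x + 20 = 7392 ≡ 26 (mod 29).
26 is a non-residue mod 29; no y exists.

none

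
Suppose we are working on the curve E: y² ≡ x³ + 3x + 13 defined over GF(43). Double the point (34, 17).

(15, 37)

tangent at (34, 17): λ = (3·34² + 3)/(2·17) ≡ 31/34. 34⁻¹ ≡ 19 (mod 43) since 34·19 = 646 ≡ 1, so λ ≡ 31·19 ≡ 30.
  x = λ² - 34 - 34 = 900 - 68 ≡ 15; y = λ·(34 - 15) - 17 ≡ 37. → (15, 37)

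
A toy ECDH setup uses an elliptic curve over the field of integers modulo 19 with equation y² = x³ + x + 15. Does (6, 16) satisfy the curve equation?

y² = 16² ≡ 9; x³ + 1x + 15 = 237 ≡ 9 (mod 19). 9 = 9.

yes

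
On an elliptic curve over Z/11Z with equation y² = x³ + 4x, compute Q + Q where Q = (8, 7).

tangent at (8, 7): λ = (3·8² + 4)/(2·7) ≡ 9/3. 3⁻¹ ≡ 4 (mod 11) since 3·4 = 12 ≡ 1, so λ ≡ 9·4 ≡ 3.
  x = λ² - 8 - 8 = 9 - 16 ≡ 4; y = λ·(8 - 4) - 7 ≡ 5. → (4, 5)

(4, 5)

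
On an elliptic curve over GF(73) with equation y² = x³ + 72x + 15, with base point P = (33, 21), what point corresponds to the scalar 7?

Double-and-add on 7 = (111)₂. Start with P = (33, 21) for the leading 1-bit.
double: tangent at (33, 21): λ = (3·33² + 72)/(2·21) ≡ 54/42. 42⁻¹ ≡ 40 (mod 73) since 42·40 = 1680 ≡ 1, so λ ≡ 54·40 ≡ 43.
  x = λ² - 33 - 33 = 1849 - 66 ≡ 31; y = λ·(33 - 31) - 21 ≡ 65. → (31, 65)
add P: (31, 65) + (33, 21). λ = (21 - 65)/(33 - 31) ≡ 29/2 mod 73. 2⁻¹ ≡ 37 (mod 73), so λ ≡ 51.
  x = λ² - 31 - 33 = 2601 - 64 ≡ 55; y = λ·(31 - 55) - 65 ≡ 25. → (55, 25)
double: tangent at (55, 25): λ = (3·55² + 72)/(2·25) ≡ 22/50. 50⁻¹ ≡ 19 (mod 73), so λ ≡ 22·19 ≡ 53.
  x = λ² - 55 - 55 = 2809 - 110 ≡ 71; y = λ·(55 - 71) - 25 ≡ 3. → (71, 3)
add P: (71, 3) + (33, 21). λ = (21 - 3)/(33 - 71) ≡ 18/35 mod 73. 35⁻¹ ≡ 48 (mod 73), so λ ≡ 61.
  x = λ² - 71 - 33 = 3721 - 104 ≡ 40; y = λ·(71 - 40) - 3 ≡ 63. → (40, 63)

(40, 63)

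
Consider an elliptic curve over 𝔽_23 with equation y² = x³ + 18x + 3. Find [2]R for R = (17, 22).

tangent at (17, 22): λ = (3·17² + 18)/(2·22) ≡ 11/21. 21⁻¹ ≡ 11 (mod 23), so λ ≡ 11·11 ≡ 6.
  x = λ² - 17 - 17 = 36 - 34 ≡ 2; y = λ·(17 - 2) - 22 ≡ 22. → (2, 22)

(2, 22)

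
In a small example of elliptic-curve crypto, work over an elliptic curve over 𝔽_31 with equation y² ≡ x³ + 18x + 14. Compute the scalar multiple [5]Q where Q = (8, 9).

Repeated addition: build up to 5Q.
2Q: tangent at (8, 9): λ = (3·8² + 18)/(2·9) ≡ 24/18. 18⁻¹ ≡ 19 (mod 31), so λ ≡ 24·19 ≡ 22.
  x = λ² - 8 - 8 = 484 - 16 ≡ 3; y = λ·(8 - 3) - 9 ≡ 8. → (3, 8)
3Q: (3, 8) + (8, 9). λ = (9 - 8)/(8 - 3) ≡ 1/5 mod 31. 5⁻¹ ≡ 25 (mod 31), so λ ≡ 25.
  x = λ² - 3 - 8 = 625 - 11 ≡ 25; y = λ·(3 - 25) - 8 ≡ 0. → (25, 0)
4Q: (25, 0) + (8, 9). λ = (9 - 0)/(8 - 25) ≡ 9/14 mod 31. 14⁻¹ ≡ 20 (mod 31) since 14·20 = 280 ≡ 1, so λ ≡ 25.
  x = λ² - 25 - 8 = 625 - 33 ≡ 3; y = λ·(25 - 3) - 0 ≡ 23. → (3, 23)
5Q: (3, 23) + (8, 9). λ = (9 - 23)/(8 - 3) ≡ 17/5 mod 31. 5⁻¹ ≡ 25 (mod 31), so λ ≡ 22.
  x = λ² - 3 - 8 = 484 - 11 ≡ 8; y = λ·(3 - 8) - 23 ≡ 22. → (8, 22)

(8, 22)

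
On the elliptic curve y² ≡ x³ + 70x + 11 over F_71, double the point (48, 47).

tangent at (48, 47): λ = (3·48² + 70)/(2·47) ≡ 24/23. 23⁻¹ ≡ 34 (mod 71) since 23·34 = 782 ≡ 1, so λ ≡ 24·34 ≡ 35.
  x = λ² - 48 - 48 = 1225 - 96 ≡ 64; y = λ·(48 - 64) - 47 ≡ 32. → (64, 32)

(64, 32)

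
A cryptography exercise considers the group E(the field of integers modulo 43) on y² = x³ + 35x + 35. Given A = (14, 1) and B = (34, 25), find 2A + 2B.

(11, 17)

First 2A:
Repeated addition: build up to 2A.
2A: tangent at (14, 1): λ = (3·14² + 35)/(2·1) ≡ 21/2. 2⁻¹ ≡ 22 (mod 43), so λ ≡ 21·22 ≡ 32.
  x = λ² - 14 - 14 = 1024 - 28 ≡ 7; y = λ·(14 - 7) - 1 ≡ 8. → (7, 8)
2A = (7, 8).
Next 2B:
Repeated addition: build up to 2B.
2B: tangent at (34, 25): λ = (3·34² + 35)/(2·25) ≡ 20/7. 7⁻¹ ≡ 37 (mod 43) since 7·37 = 259 ≡ 1, so λ ≡ 20·37 ≡ 9.
  x = λ² - 34 - 34 = 81 - 68 ≡ 13; y = λ·(34 - 13) - 25 ≡ 35. → (13, 35)
2B = (13, 35).
Finally 2A + 2B:
(7, 8) + (13, 35). λ = (35 - 8)/(13 - 7) ≡ 27/6 mod 43. 6⁻¹ ≡ 36 (mod 43) since 6·36 = 216 ≡ 1, so λ ≡ 26.
  x = λ² - 7 - 13 = 676 - 20 ≡ 11; y = λ·(7 - 11) - 8 ≡ 17. → (11, 17)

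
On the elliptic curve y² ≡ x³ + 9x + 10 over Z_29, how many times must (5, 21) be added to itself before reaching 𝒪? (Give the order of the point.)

5

2P: tangent at (5, 21): λ = (3·5² + 9)/(2·21) ≡ 26/13. 13⁻¹ ≡ 9 (mod 29), so λ ≡ 26·9 ≡ 2.
  x = λ² - 5 - 5 = 4 - 10 ≡ 23; y = λ·(5 - 23) - 21 ≡ 1. → (23, 1)
3P: (23, 1) + (5, 21). λ = (21 - 1)/(5 - 23) ≡ 20/11 mod 29. 11⁻¹ ≡ 8 (mod 29), so λ ≡ 15.
  x = λ² - 23 - 5 = 225 - 28 ≡ 23; y = λ·(23 - 23) - 1 ≡ 28. → (23, 28)
4P: (23, 28) + (5, 21). λ = (21 - 28)/(5 - 23) ≡ 22/11 mod 29. 11⁻¹ ≡ 8 (mod 29), so λ ≡ 2.
  x = λ² - 23 - 5 = 4 - 28 ≡ 5; y = λ·(23 - 5) - 28 ≡ 8. → (5, 8)
5P: (5, 8) + (5, 21): same x and y₁ ≡ -y₂, so the sum is 𝒪.
5P = 𝒪, so the order is 5.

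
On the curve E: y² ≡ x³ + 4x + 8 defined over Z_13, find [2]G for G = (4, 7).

(5, 6)

tangent at (4, 7): λ = (3·4² + 4)/(2·7) ≡ 0/1. 1⁻¹ ≡ 1 (mod 13), so λ ≡ 0·1 ≡ 0.
  x = λ² - 4 - 4 = 0 - 8 ≡ 5; y = λ·(4 - 5) - 7 ≡ 6. → (5, 6)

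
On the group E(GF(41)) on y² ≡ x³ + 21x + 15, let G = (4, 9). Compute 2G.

(1, 23)

tangent at (4, 9): λ = (3·4² + 21)/(2·9) ≡ 28/18. 18⁻¹ ≡ 16 (mod 41), so λ ≡ 28·16 ≡ 38.
  x = λ² - 4 - 4 = 1444 - 8 ≡ 1; y = λ·(4 - 1) - 9 ≡ 23. → (1, 23)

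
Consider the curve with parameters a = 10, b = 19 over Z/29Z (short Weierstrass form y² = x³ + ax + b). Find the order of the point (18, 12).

3

2P: tangent at (18, 12): λ = (3·18² + 10)/(2·12) ≡ 25/24. 24⁻¹ ≡ 23 (mod 29), so λ ≡ 25·23 ≡ 24.
  x = λ² - 18 - 18 = 576 - 36 ≡ 18; y = λ·(18 - 18) - 12 ≡ 17. → (18, 17)
3P: (18, 17) + (18, 12): same x and y₁ ≡ -y₂, so the sum is O.
3P = O, so the order is 3.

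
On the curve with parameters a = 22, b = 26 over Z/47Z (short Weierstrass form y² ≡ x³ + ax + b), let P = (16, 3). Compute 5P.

(20, 10)

Repeated addition: build up to 5P.
2P: tangent at (16, 3): λ = (3·16² + 22)/(2·3) ≡ 38/6. 6⁻¹ ≡ 8 (mod 47), so λ ≡ 38·8 ≡ 22.
  x = λ² - 16 - 16 = 484 - 32 ≡ 29; y = λ·(16 - 29) - 3 ≡ 40. → (29, 40)
3P: (29, 40) + (16, 3). λ = (3 - 40)/(16 - 29) ≡ 10/34 mod 47. 34⁻¹ ≡ 18 (mod 47), so λ ≡ 39.
  x = λ² - 29 - 16 = 1521 - 45 ≡ 19; y = λ·(29 - 19) - 40 ≡ 21. → (19, 21)
4P: (19, 21) + (16, 3). λ = (3 - 21)/(16 - 19) ≡ 29/44 mod 47. 44⁻¹ ≡ 31 (mod 47) since 44·31 = 1364 ≡ 1, so λ ≡ 6.
  x = λ² - 19 - 16 = 36 - 35 ≡ 1; y = λ·(19 - 1) - 21 ≡ 40. → (1, 40)
5P: (1, 40) + (16, 3). λ = (3 - 40)/(16 - 1) ≡ 10/15 mod 47. 15⁻¹ ≡ 22 (mod 47), so λ ≡ 32.
  x = λ² - 1 - 16 = 1024 - 17 ≡ 20; y = λ·(1 - 20) - 40 ≡ 10. → (20, 10)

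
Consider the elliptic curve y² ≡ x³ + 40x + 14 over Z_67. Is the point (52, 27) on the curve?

yes

y² = 27² ≡ 59; x³ + 40x + 14 = 142702 ≡ 59 (mod 67). 59 = 59.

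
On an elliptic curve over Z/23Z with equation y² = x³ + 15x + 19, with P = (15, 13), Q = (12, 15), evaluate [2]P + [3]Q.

(17, 9)

First 2P:
Repeated addition: build up to 2P.
2P: tangent at (15, 13): λ = (3·15² + 15)/(2·13) ≡ 0/3. 3⁻¹ ≡ 8 (mod 23), so λ ≡ 0·8 ≡ 0.
  x = λ² - 15 - 15 = 0 - 30 ≡ 16; y = λ·(15 - 16) - 13 ≡ 10. → (16, 10)
2P = (16, 10).
Next 3Q:
Repeated addition: build up to 3Q.
2Q: tangent at (12, 15): λ = (3·12² + 15)/(2·15) ≡ 10/7. 7⁻¹ ≡ 10 (mod 23), so λ ≡ 10·10 ≡ 8.
  x = λ² - 12 - 12 = 64 - 24 ≡ 17; y = λ·(12 - 17) - 15 ≡ 14. → (17, 14)
3Q: (17, 14) + (12, 15). λ = (15 - 14)/(12 - 17) ≡ 1/18 mod 23. 18⁻¹ ≡ 9 (mod 23) since 18·9 = 162 ≡ 1, so λ ≡ 9.
  x = λ² - 17 - 12 = 81 - 29 ≡ 6; y = λ·(17 - 6) - 14 ≡ 16. → (6, 16)
3Q = (6, 16).
Finally 2P + 3Q:
(16, 10) + (6, 16). λ = (16 - 10)/(6 - 16) ≡ 6/13 mod 23. 13⁻¹ ≡ 16 (mod 23), so λ ≡ 4.
  x = λ² - 16 - 6 = 16 - 22 ≡ 17; y = λ·(16 - 17) - 10 ≡ 9. → (17, 9)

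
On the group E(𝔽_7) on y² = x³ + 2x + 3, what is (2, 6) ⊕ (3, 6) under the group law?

(2, 6) + (3, 6). λ = (6 - 6)/(3 - 2) ≡ 0/1 mod 7. 1⁻¹ ≡ 1 (mod 7) since 1·1 = 1 ≡ 1, so λ ≡ 0.
  x = λ² - 2 - 3 = 0 - 5 ≡ 2; y = λ·(2 - 2) - 6 ≡ 1. → (2, 1)

(2, 1)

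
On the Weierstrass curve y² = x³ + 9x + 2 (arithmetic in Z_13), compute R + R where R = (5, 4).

tangent at (5, 4): λ = (3·5² + 9)/(2·4) ≡ 6/8. 8⁻¹ ≡ 5 (mod 13) since 8·5 = 40 ≡ 1, so λ ≡ 6·5 ≡ 4.
  x = λ² - 5 - 5 = 16 - 10 ≡ 6; y = λ·(5 - 6) - 4 ≡ 5. → (6, 5)

(6, 5)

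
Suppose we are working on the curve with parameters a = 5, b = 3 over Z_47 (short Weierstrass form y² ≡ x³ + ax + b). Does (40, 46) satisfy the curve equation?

yes

y² = 46² ≡ 1; x³ + 5x + 3 = 64203 ≡ 1 (mod 47). 1 = 1.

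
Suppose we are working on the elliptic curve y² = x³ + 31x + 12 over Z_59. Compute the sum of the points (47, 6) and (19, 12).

(47, 6) + (19, 12). λ = (12 - 6)/(19 - 47) ≡ 6/31 mod 59. 31⁻¹ ≡ 40 (mod 59), so λ ≡ 4.
  x = λ² - 47 - 19 = 16 - 66 ≡ 9; y = λ·(47 - 9) - 6 ≡ 28. → (9, 28)

(9, 28)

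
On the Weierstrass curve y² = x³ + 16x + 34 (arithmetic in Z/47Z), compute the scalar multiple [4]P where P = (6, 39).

Double-and-add on 4 = (100)₂. Start with P = (6, 39) for the leading 1-bit.
double: tangent at (6, 39): λ = (3·6² + 16)/(2·39) ≡ 30/31. 31⁻¹ ≡ 44 (mod 47), so λ ≡ 30·44 ≡ 4.
  x = λ² - 6 - 6 = 16 - 12 ≡ 4; y = λ·(6 - 4) - 39 ≡ 16. → (4, 16)
double: tangent at (4, 16): λ = (3·4² + 16)/(2·16) ≡ 17/32. 32⁻¹ ≡ 25 (mod 47) since 32·25 = 800 ≡ 1, so λ ≡ 17·25 ≡ 2.
  x = λ² - 4 - 4 = 4 - 8 ≡ 43; y = λ·(4 - 43) - 16 ≡ 0. → (43, 0)

(43, 0)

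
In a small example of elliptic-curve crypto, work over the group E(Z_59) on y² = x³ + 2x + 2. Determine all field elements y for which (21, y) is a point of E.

none

x³ + 2x + 2 = 9305 ≡ 42 (mod 59).
42 is a non-residue mod 59; no y exists.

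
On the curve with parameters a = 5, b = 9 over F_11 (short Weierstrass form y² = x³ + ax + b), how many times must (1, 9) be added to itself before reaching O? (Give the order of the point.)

2P: tangent at (1, 9): λ = (3·1² + 5)/(2·9) ≡ 8/7. 7⁻¹ ≡ 8 (mod 11), so λ ≡ 8·8 ≡ 9.
  x = λ² - 1 - 1 = 81 - 2 ≡ 2; y = λ·(1 - 2) - 9 ≡ 4. → (2, 4)
3P: (2, 4) + (1, 9). λ = (9 - 4)/(1 - 2) ≡ 5/10 mod 11. 10⁻¹ ≡ 10 (mod 11) since 10·10 = 100 ≡ 1, so λ ≡ 6.
  x = λ² - 2 - 1 = 36 - 3 ≡ 0; y = λ·(2 - 0) - 4 ≡ 8. → (0, 8)
4P: (0, 8) + (1, 9). λ = (9 - 8)/(1 - 0) ≡ 1/1 mod 11. 1⁻¹ ≡ 1 (mod 11), so λ ≡ 1.
  x = λ² - 0 - 1 = 1 - 1 ≡ 0; y = λ·(0 - 0) - 8 ≡ 3. → (0, 3)
5P: (0, 3) + (1, 9). λ = (9 - 3)/(1 - 0) ≡ 6/1 mod 11. 1⁻¹ ≡ 1 (mod 11), so λ ≡ 6.
  x = λ² - 0 - 1 = 36 - 1 ≡ 2; y = λ·(0 - 2) - 3 ≡ 7. → (2, 7)
6P: (2, 7) + (1, 9). λ = (9 - 7)/(1 - 2) ≡ 2/10 mod 11. 10⁻¹ ≡ 10 (mod 11), so λ ≡ 9.
  x = λ² - 2 - 1 = 81 - 3 ≡ 1; y = λ·(2 - 1) - 7 ≡ 2. → (1, 2)
7P: (1, 2) + (1, 9): same x and y₁ ≡ -y₂, so the sum is O.
7P = O, so the order is 7.

7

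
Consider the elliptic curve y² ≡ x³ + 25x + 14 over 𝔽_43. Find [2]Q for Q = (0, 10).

(15, 25)

tangent at (0, 10): λ = (3·0² + 25)/(2·10) ≡ 25/20. 20⁻¹ ≡ 28 (mod 43), so λ ≡ 25·28 ≡ 12.
  x = λ² - 0 - 0 = 144 - 0 ≡ 15; y = λ·(0 - 15) - 10 ≡ 25. → (15, 25)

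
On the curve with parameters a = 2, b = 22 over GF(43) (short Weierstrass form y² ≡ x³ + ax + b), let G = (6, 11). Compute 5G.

(37, 40)

Repeated addition: build up to 5G.
2G: tangent at (6, 11): λ = (3·6² + 2)/(2·11) ≡ 24/22. 22⁻¹ ≡ 2 (mod 43), so λ ≡ 24·2 ≡ 5.
  x = λ² - 6 - 6 = 25 - 12 ≡ 13; y = λ·(6 - 13) - 11 ≡ 40. → (13, 40)
3G: (13, 40) + (6, 11). λ = (11 - 40)/(6 - 13) ≡ 14/36 mod 43. 36⁻¹ ≡ 6 (mod 43), so λ ≡ 41.
  x = λ² - 13 - 6 = 1681 - 19 ≡ 28; y = λ·(13 - 28) - 40 ≡ 33. → (28, 33)
4G: (28, 33) + (6, 11). λ = (11 - 33)/(6 - 28) ≡ 21/21 mod 43. 21⁻¹ ≡ 41 (mod 43), so λ ≡ 1.
  x = λ² - 28 - 6 = 1 - 34 ≡ 10; y = λ·(28 - 10) - 33 ≡ 28. → (10, 28)
5G: (10, 28) + (6, 11). λ = (11 - 28)/(6 - 10) ≡ 26/39 mod 43. 39⁻¹ ≡ 32 (mod 43) since 39·32 = 1248 ≡ 1, so λ ≡ 15.
  x = λ² - 10 - 6 = 225 - 16 ≡ 37; y = λ·(10 - 37) - 28 ≡ 40. → (37, 40)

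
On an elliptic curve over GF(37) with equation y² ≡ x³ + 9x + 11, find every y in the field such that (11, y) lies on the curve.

none

x³ + 9x + 11 = 1441 ≡ 35 (mod 37).
35 is a non-residue mod 37; no y exists.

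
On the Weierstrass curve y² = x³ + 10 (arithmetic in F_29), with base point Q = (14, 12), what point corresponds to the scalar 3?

Repeated addition: build up to 3Q.
2Q: tangent at (14, 12): λ = (3·14² + 0)/(2·12) ≡ 8/24. 24⁻¹ ≡ 23 (mod 29), so λ ≡ 8·23 ≡ 10.
  x = λ² - 14 - 14 = 100 - 28 ≡ 14; y = λ·(14 - 14) - 12 ≡ 17. → (14, 17)
3Q: (14, 17) + (14, 12): same x and y₁ ≡ -y₂, so the sum is ∞.

O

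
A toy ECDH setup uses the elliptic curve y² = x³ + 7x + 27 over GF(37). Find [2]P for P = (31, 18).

tangent at (31, 18): λ = (3·31² + 7)/(2·18) ≡ 4/36. 36⁻¹ ≡ 36 (mod 37) since 36·36 = 1296 ≡ 1, so λ ≡ 4·36 ≡ 33.
  x = λ² - 31 - 31 = 1089 - 62 ≡ 28; y = λ·(31 - 28) - 18 ≡ 7. → (28, 7)

(28, 7)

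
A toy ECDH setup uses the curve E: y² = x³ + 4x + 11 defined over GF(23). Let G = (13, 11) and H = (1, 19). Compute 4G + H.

First 4G:
Repeated addition: build up to 4G.
2G: tangent at (13, 11): λ = (3·13² + 4)/(2·11) ≡ 5/22. 22⁻¹ ≡ 22 (mod 23), so λ ≡ 5·22 ≡ 18.
  x = λ² - 13 - 13 = 324 - 26 ≡ 22; y = λ·(13 - 22) - 11 ≡ 11. → (22, 11)
3G: (22, 11) + (13, 11). λ = (11 - 11)/(13 - 22) ≡ 0/14 mod 23. 14⁻¹ ≡ 5 (mod 23) since 14·5 = 70 ≡ 1, so λ ≡ 0.
  x = λ² - 22 - 13 = 0 - 35 ≡ 11; y = λ·(22 - 11) - 11 ≡ 12. → (11, 12)
4G: (11, 12) + (13, 11). λ = (11 - 12)/(13 - 11) ≡ 22/2 mod 23. 2⁻¹ ≡ 12 (mod 23), so λ ≡ 11.
  x = λ² - 11 - 13 = 121 - 24 ≡ 5; y = λ·(11 - 5) - 12 ≡ 8. → (5, 8)
4G = (5, 8).
Finally 4G + H:
(5, 8) + (1, 19). λ = (19 - 8)/(1 - 5) ≡ 11/19 mod 23. 19⁻¹ ≡ 17 (mod 23) since 19·17 = 323 ≡ 1, so λ ≡ 3.
  x = λ² - 5 - 1 = 9 - 6 ≡ 3; y = λ·(5 - 3) - 8 ≡ 21. → (3, 21)

(3, 21)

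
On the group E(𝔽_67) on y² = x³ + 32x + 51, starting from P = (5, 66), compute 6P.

(47, 11)

Repeated addition: build up to 6P.
2P: tangent at (5, 66): λ = (3·5² + 32)/(2·66) ≡ 40/65. 65⁻¹ ≡ 33 (mod 67), so λ ≡ 40·33 ≡ 47.
  x = λ² - 5 - 5 = 2209 - 10 ≡ 55; y = λ·(5 - 55) - 66 ≡ 63. → (55, 63)
3P: (55, 63) + (5, 66). λ = (66 - 63)/(5 - 55) ≡ 3/17 mod 67. 17⁻¹ ≡ 4 (mod 67), so λ ≡ 12.
  x = λ² - 55 - 5 = 144 - 60 ≡ 17; y = λ·(55 - 17) - 63 ≡ 58. → (17, 58)
4P: (17, 58) + (5, 66). λ = (66 - 58)/(5 - 17) ≡ 8/55 mod 67. 55⁻¹ ≡ 39 (mod 67), so λ ≡ 44.
  x = λ² - 17 - 5 = 1936 - 22 ≡ 38; y = λ·(17 - 38) - 58 ≡ 23. → (38, 23)
5P: (38, 23) + (5, 66). λ = (66 - 23)/(5 - 38) ≡ 43/34 mod 67. 34⁻¹ ≡ 2 (mod 67), so λ ≡ 19.
  x = λ² - 38 - 5 = 361 - 43 ≡ 50; y = λ·(38 - 50) - 23 ≡ 17. → (50, 17)
6P: (50, 17) + (5, 66). λ = (66 - 17)/(5 - 50) ≡ 49/22 mod 67. 22⁻¹ ≡ 64 (mod 67) since 22·64 = 1408 ≡ 1, so λ ≡ 54.
  x = λ² - 50 - 5 = 2916 - 55 ≡ 47; y = λ·(50 - 47) - 17 ≡ 11. → (47, 11)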